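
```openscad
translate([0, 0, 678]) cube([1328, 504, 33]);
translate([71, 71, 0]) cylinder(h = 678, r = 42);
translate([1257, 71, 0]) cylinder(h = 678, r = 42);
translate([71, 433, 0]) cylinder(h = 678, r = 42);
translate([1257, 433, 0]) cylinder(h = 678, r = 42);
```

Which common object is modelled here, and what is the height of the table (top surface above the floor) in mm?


A table. The table height is 711 mm.

A 1328×504×33 slab sits at z = 678 on four Ø84 mm round legs — a table. The top surface is at 678 + 33 = 711 mm.


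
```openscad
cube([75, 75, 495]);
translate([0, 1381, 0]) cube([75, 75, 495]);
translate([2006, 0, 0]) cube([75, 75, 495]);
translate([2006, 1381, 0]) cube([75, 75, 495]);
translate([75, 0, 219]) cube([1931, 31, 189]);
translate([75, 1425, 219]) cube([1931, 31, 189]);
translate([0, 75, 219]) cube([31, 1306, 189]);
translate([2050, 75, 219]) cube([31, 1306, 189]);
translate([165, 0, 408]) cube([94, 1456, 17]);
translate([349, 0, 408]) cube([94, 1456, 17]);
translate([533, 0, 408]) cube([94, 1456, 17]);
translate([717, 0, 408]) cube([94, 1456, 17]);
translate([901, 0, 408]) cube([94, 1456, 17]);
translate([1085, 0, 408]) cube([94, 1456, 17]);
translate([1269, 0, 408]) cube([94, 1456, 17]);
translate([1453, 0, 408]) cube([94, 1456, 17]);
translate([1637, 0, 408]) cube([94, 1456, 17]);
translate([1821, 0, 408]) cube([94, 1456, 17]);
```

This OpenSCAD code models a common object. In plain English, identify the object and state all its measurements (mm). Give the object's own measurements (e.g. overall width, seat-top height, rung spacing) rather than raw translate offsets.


A bed frame 2081 mm long (x) by 1456 mm wide (y). Four 75×75 mm corner posts, 495 mm tall, at the corners of the footprint. Four rails of 31 mm thickness and 189 mm height run between adjacent posts with their undersides at z = 219 mm, their outer faces flush with the outside of the frame (the two x-running rails run between the posts' inner faces; the two y-running rails run between the posts' inner faces). 10 slats, each 94 mm wide (x) and 17 mm thick, lie across the top of the two x-running rails, running the full 1456 mm width of the frame in y; along x they sit between the end posts with a 90 mm gap after the −x posts and between neighbouring slats, leaving 91 mm before the +x posts.


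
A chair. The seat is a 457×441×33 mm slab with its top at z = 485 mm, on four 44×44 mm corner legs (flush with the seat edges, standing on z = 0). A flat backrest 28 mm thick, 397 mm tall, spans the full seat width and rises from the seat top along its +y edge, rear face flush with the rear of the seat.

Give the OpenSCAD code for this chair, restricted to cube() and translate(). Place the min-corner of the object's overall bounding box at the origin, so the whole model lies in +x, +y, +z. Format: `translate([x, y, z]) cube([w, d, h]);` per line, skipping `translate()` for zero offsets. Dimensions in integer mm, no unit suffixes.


translate([0, 0, 452]) cube([457, 441, 33]);
cube([44, 44, 452]);
translate([413, 0, 0]) cube([44, 44, 452]);
translate([0, 397, 0]) cube([44, 44, 452]);
translate([413, 397, 0]) cube([44, 44, 452]);
translate([0, 413, 485]) cube([457, 28, 397]);


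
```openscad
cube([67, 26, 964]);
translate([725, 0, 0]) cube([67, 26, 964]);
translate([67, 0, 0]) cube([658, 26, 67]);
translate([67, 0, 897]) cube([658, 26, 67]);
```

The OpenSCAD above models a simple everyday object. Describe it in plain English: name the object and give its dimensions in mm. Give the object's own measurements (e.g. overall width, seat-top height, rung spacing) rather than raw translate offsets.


A rectangular picture frame lying in the x–z plane (depth along y). The opening is 658 mm wide (x) by 830 mm tall (z), surrounded by a border 67 mm wide on all four sides. The frame is 26 mm deep and is made of two full-height vertical stiles with two horizontal rails fitted between them.


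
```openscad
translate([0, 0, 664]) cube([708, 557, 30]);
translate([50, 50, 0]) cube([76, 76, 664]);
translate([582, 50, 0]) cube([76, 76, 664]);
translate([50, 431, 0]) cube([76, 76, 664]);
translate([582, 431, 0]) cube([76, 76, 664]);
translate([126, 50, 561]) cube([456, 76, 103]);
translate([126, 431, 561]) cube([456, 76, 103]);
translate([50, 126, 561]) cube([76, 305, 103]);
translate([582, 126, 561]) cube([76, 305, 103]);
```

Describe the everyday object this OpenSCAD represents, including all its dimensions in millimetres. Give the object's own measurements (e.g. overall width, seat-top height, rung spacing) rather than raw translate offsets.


A rectangular dining table. The top is 708×557×30 mm with its upper surface at z = 694 mm. It stands on four 76×76 mm square legs, each inset 50 mm from the nearest pair of top edges, running from the floor to the underside of the top. Four apron rails, 76 mm thick and 103 mm tall, run between adjacent legs with their top edges flush with the underside of the top and their outer faces flush with the legs' outer faces.


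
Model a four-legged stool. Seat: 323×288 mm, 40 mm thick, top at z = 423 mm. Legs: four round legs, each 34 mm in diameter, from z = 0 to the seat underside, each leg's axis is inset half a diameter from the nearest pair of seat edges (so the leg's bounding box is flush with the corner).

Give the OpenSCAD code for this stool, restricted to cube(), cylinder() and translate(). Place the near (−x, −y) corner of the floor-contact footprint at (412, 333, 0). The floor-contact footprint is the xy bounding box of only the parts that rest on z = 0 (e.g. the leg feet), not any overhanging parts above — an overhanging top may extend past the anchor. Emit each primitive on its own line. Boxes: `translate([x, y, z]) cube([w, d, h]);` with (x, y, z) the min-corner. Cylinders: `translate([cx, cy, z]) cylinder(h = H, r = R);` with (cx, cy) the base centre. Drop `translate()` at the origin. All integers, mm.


translate([412, 333, 383]) cube([323, 288, 40]);
translate([429, 350, 0]) cylinder(h = 383, r = 17);
translate([718, 350, 0]) cylinder(h = 383, r = 17);
translate([429, 604, 0]) cylinder(h = 383, r = 17);
translate([718, 604, 0]) cylinder(h = 383, r = 17);


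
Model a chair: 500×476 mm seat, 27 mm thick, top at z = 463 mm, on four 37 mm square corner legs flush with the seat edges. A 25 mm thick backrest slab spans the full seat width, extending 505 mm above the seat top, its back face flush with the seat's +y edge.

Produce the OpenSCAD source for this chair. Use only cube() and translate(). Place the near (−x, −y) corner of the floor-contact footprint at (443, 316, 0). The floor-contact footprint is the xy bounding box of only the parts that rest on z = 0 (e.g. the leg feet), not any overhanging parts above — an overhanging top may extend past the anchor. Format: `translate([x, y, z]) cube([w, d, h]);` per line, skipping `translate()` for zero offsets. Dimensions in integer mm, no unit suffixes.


// leg_h = 463 - 27 = 436
translate([443, 316, 436]) cube([500, 476, 27]);
translate([443, 316, 0]) cube([37, 37, 436]);
translate([906, 316, 0]) cube([37, 37, 436]);
translate([443, 755, 0]) cube([37, 37, 436]);
translate([906, 755, 0]) cube([37, 37, 436]);
translate([443, 767, 463]) cube([500, 25, 505]);


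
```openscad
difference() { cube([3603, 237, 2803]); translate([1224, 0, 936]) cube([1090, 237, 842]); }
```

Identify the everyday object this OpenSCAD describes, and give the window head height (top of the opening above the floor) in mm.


A wall with a window opening. The window head height is 1778 mm.

A wall with a rectangular opening subtracted — a window. Sill at z = 936, opening 842 mm tall, so the head is at 936 + 842 = 1778 mm.


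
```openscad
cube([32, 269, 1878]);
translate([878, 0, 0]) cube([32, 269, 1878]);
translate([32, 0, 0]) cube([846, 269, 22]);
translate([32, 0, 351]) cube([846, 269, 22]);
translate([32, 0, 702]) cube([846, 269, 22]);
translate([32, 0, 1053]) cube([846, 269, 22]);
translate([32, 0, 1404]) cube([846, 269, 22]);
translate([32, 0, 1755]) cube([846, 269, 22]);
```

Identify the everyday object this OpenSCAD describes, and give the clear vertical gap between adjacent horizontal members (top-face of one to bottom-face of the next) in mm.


A bookshelf. The clear shelf gap is 329 mm.

Two tall side panels with 6 horizontal boards between them — a bookshelf. The first two shelf undersides are at z = 0 and z = 351; with shelf thickness 22, the clear gap is 351 − 0 − 22 = 329 mm.


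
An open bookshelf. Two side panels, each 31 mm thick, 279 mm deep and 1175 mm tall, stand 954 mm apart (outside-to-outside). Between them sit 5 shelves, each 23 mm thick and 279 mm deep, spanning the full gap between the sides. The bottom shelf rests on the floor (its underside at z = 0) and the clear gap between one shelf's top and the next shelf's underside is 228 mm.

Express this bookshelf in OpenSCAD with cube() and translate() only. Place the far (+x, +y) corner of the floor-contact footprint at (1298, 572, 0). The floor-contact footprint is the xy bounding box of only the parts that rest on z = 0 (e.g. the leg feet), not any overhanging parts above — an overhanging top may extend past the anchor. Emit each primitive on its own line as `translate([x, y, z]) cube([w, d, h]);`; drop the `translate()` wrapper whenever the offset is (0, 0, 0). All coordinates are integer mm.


translate([344, 293, 0]) cube([31, 279, 1175]);
translate([1267, 293, 0]) cube([31, 279, 1175]);
translate([375, 293, 0]) cube([892, 279, 23]);
translate([375, 293, 251]) cube([892, 279, 23]);
translate([375, 293, 502]) cube([892, 279, 23]);
translate([375, 293, 753]) cube([892, 279, 23]);
translate([375, 293, 1004]) cube([892, 279, 23]);


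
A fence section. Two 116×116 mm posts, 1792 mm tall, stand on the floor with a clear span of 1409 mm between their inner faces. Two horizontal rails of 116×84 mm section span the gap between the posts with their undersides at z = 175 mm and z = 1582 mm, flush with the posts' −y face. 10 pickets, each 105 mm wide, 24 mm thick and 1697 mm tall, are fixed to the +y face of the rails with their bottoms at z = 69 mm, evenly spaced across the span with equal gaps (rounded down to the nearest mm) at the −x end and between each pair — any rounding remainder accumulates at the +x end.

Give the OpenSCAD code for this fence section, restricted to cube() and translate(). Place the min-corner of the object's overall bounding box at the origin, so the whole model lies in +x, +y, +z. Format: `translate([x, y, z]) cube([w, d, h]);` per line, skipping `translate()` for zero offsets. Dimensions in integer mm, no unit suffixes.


cube([116, 116, 1792]);
translate([1525, 0, 0]) cube([116, 116, 1792]);
translate([116, 0, 175]) cube([1409, 116, 84]);
translate([116, 0, 1582]) cube([1409, 116, 84]);
translate([148, 116, 69]) cube([105, 24, 1697]);
translate([285, 116, 69]) cube([105, 24, 1697]);
translate([422, 116, 69]) cube([105, 24, 1697]);
translate([559, 116, 69]) cube([105, 24, 1697]);
translate([696, 116, 69]) cube([105, 24, 1697]);
translate([833, 116, 69]) cube([105, 24, 1697]);
translate([970, 116, 69]) cube([105, 24, 1697]);
translate([1107, 116, 69]) cube([105, 24, 1697]);
translate([1244, 116, 69]) cube([105, 24, 1697]);
translate([1381, 116, 69]) cube([105, 24, 1697]);


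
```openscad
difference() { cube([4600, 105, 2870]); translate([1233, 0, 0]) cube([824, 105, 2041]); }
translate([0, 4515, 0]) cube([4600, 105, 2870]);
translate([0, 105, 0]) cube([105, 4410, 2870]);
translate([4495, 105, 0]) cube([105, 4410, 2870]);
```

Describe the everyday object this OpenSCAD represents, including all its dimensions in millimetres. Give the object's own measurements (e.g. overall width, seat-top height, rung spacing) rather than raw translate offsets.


A single room: four walls, each 2870 mm tall and 105 mm thick, enclosing an outside footprint 4600×4620 mm (x × y), no floor or roof. The front and back walls (−y and +y sides) run the full x-width; the side walls fit between their inner faces. A door opening 824 mm wide and 2041 mm tall is cut through the front wall from the floor up, its −x edge 1233 mm from the wall's −x end.


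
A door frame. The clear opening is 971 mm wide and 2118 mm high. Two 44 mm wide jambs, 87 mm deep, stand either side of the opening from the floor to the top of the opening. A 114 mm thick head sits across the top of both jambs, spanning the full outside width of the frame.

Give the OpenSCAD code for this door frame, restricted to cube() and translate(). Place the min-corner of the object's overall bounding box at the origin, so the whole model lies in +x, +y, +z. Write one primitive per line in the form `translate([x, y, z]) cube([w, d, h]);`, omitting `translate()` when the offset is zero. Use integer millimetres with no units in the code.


cube([44, 87, 2118]);
translate([1015, 0, 0]) cube([44, 87, 2118]);
translate([0, 0, 2118]) cube([1059, 87, 114]);


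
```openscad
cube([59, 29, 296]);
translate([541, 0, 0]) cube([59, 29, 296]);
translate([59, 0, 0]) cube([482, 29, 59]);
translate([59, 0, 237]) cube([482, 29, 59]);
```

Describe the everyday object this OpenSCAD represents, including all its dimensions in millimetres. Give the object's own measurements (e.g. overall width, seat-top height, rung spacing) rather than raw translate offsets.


A rectangular picture frame lying in the x–z plane (depth along y). The opening is 482 mm wide (x) by 178 mm tall (z), surrounded by a border 59 mm wide on all four sides. The frame is 29 mm deep and is made of two full-height vertical stiles with two horizontal rails fitted between them.


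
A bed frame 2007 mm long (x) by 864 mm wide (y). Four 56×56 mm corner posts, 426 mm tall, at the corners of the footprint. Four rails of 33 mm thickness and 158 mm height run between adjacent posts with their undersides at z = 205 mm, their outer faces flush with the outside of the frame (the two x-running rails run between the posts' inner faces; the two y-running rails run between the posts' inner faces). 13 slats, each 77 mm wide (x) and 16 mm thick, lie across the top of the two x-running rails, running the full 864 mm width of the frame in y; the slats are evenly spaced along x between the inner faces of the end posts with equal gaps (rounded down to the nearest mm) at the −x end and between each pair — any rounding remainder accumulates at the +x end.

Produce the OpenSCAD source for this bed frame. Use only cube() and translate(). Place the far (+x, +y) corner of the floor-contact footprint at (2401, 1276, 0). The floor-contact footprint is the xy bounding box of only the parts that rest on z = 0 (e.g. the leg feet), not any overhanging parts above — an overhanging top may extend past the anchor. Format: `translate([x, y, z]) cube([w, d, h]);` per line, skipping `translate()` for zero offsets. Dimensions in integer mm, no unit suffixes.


// slat z = rail_z + rail_h = 205 + 158 = 363
// slat gap = ⌊(1895 − 13·77) / 14⌋ = 63
translate([394, 412, 0]) cube([56, 56, 426]);
translate([394, 1220, 0]) cube([56, 56, 426]);
translate([2345, 412, 0]) cube([56, 56, 426]);
translate([2345, 1220, 0]) cube([56, 56, 426]);
translate([450, 412, 205]) cube([1895, 33, 158]);
translate([450, 1243, 205]) cube([1895, 33, 158]);
translate([394, 468, 205]) cube([33, 752, 158]);
translate([2368, 468, 205]) cube([33, 752, 158]);
translate([513, 412, 363]) cube([77, 864, 16]);
translate([653, 412, 363]) cube([77, 864, 16]);
translate([793, 412, 363]) cube([77, 864, 16]);
translate([933, 412, 363]) cube([77, 864, 16]);
translate([1073, 412, 363]) cube([77, 864, 16]);
translate([1213, 412, 363]) cube([77, 864, 16]);
translate([1353, 412, 363]) cube([77, 864, 16]);
translate([1493, 412, 363]) cube([77, 864, 16]);
translate([1633, 412, 363]) cube([77, 864, 16]);
translate([1773, 412, 363]) cube([77, 864, 16]);
translate([1913, 412, 363]) cube([77, 864, 16]);
translate([2053, 412, 363]) cube([77, 864, 16]);
translate([2193, 412, 363]) cube([77, 864, 16]);


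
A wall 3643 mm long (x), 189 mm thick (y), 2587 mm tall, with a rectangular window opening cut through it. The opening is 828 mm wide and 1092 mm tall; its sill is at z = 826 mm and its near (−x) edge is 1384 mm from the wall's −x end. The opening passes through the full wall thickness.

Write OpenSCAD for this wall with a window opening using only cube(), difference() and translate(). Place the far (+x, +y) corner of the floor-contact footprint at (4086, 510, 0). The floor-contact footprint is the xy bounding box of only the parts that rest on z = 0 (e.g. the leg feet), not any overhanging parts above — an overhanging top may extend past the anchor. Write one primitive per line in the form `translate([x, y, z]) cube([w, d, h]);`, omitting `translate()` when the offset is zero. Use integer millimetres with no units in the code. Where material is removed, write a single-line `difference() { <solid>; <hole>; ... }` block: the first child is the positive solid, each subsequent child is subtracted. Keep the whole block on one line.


difference() { translate([443, 321, 0]) cube([3643, 189, 2587]); translate([1827, 321, 826]) cube([828, 189, 1092]); }


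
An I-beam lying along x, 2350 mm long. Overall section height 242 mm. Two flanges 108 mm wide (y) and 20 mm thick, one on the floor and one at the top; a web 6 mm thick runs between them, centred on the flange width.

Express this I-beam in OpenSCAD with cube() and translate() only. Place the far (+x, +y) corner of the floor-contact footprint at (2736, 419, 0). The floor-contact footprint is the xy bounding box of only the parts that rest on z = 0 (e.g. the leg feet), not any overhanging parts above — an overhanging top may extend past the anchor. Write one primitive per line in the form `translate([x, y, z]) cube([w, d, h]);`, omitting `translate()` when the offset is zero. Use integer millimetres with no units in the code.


translate([386, 311, 0]) cube([2350, 108, 20]);
translate([386, 362, 20]) cube([2350, 6, 202]);
translate([386, 311, 222]) cube([2350, 108, 20]);


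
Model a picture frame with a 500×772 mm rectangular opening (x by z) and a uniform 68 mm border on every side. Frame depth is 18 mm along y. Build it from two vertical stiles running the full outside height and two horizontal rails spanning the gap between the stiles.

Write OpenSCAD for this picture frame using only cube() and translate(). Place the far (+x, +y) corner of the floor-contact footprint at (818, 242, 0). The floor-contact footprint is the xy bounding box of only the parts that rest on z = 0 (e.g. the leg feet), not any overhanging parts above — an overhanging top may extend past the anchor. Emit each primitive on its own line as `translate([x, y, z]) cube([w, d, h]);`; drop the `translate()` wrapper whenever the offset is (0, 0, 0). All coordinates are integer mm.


translate([182, 224, 0]) cube([68, 18, 908]);
translate([750, 224, 0]) cube([68, 18, 908]);
translate([250, 224, 0]) cube([500, 18, 68]);
translate([250, 224, 840]) cube([500, 18, 68]);


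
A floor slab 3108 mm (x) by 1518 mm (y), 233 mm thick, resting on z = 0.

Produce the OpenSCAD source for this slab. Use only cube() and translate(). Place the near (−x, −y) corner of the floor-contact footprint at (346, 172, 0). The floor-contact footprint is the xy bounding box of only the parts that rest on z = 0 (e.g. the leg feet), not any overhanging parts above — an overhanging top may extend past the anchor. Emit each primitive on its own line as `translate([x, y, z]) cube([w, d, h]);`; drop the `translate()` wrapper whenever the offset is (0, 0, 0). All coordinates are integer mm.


translate([346, 172, 0]) cube([3108, 1518, 233]);


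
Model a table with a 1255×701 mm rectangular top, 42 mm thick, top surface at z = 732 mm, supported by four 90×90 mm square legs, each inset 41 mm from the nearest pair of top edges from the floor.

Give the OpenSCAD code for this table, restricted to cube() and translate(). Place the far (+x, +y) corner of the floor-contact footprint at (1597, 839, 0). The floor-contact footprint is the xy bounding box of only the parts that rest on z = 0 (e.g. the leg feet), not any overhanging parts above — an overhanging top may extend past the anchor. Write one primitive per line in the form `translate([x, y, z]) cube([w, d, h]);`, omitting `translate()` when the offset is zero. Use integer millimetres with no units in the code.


translate([383, 179, 690]) cube([1255, 701, 42]);
translate([424, 220, 0]) cube([90, 90, 690]);
translate([1507, 220, 0]) cube([90, 90, 690]);
translate([424, 749, 0]) cube([90, 90, 690]);
translate([1507, 749, 0]) cube([90, 90, 690]);


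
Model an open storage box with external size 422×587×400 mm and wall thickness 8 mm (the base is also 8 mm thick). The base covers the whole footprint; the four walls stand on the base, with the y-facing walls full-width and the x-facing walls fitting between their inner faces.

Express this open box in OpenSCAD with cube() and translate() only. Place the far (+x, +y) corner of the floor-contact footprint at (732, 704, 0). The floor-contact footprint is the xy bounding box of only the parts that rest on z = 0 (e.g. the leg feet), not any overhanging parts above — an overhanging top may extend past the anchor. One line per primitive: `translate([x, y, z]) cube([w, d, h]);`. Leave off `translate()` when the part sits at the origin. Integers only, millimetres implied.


translate([310, 117, 0]) cube([422, 587, 8]);
translate([310, 117, 8]) cube([422, 8, 392]);
translate([310, 696, 8]) cube([422, 8, 392]);
translate([310, 125, 8]) cube([8, 571, 392]);
translate([724, 125, 8]) cube([8, 571, 392]);


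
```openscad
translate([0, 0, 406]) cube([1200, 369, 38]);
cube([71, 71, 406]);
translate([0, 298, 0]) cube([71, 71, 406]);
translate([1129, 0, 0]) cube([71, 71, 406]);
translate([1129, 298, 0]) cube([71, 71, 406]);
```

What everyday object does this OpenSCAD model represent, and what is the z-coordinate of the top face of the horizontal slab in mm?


A bench. The seat-top height is 444 mm.

A long slab on four corner posts — a bench. The slab sits at z = 406 with thickness 38, so the top is 406 + 38 = 444 mm.


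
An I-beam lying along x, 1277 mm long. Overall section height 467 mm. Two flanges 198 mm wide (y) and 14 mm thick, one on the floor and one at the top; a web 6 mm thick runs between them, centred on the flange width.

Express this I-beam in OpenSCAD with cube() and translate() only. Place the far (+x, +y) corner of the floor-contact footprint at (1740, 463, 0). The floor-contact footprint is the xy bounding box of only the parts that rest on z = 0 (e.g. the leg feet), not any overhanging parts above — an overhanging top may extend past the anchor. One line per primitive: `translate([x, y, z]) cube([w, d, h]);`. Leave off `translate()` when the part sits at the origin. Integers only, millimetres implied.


translate([463, 265, 0]) cube([1277, 198, 14]);
translate([463, 361, 14]) cube([1277, 6, 439]);
translate([463, 265, 453]) cube([1277, 198, 14]);


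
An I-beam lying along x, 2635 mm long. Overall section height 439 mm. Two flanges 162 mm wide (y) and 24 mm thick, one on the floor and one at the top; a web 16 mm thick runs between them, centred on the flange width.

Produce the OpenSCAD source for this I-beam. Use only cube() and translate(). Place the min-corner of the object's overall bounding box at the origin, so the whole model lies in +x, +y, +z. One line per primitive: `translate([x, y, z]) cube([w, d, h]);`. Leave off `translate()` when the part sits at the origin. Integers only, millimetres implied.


cube([2635, 162, 24]);
translate([0, 73, 24]) cube([2635, 16, 391]);
translate([0, 0, 415]) cube([2635, 162, 24]);


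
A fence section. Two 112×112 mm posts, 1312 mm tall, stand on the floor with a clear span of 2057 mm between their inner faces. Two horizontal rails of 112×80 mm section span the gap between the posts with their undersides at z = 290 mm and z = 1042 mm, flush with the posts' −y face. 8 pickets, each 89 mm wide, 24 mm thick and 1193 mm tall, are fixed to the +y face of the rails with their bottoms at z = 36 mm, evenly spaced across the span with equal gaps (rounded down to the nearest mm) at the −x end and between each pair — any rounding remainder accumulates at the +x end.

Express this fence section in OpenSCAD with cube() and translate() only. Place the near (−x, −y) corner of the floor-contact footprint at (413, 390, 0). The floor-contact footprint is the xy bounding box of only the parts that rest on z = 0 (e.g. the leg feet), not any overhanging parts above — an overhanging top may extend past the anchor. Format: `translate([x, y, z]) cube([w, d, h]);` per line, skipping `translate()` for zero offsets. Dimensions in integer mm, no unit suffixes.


translate([413, 390, 0]) cube([112, 112, 1312]);
translate([2582, 390, 0]) cube([112, 112, 1312]);
translate([525, 390, 290]) cube([2057, 112, 80]);
translate([525, 390, 1042]) cube([2057, 112, 80]);
translate([674, 502, 36]) cube([89, 24, 1193]);
translate([912, 502, 36]) cube([89, 24, 1193]);
translate([1150, 502, 36]) cube([89, 24, 1193]);
translate([1388, 502, 36]) cube([89, 24, 1193]);
translate([1626, 502, 36]) cube([89, 24, 1193]);
translate([1864, 502, 36]) cube([89, 24, 1193]);
translate([2102, 502, 36]) cube([89, 24, 1193]);
translate([2340, 502, 36]) cube([89, 24, 1193]);


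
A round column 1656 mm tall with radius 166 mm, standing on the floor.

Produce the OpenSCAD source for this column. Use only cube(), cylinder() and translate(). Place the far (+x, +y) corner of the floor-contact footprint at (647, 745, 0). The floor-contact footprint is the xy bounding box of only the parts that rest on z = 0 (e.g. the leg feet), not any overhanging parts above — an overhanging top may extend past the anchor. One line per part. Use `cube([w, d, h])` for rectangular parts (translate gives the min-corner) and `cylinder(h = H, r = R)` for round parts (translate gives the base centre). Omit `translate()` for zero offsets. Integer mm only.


translate([481, 579, 0]) cylinder(h = 1656, r = 166);


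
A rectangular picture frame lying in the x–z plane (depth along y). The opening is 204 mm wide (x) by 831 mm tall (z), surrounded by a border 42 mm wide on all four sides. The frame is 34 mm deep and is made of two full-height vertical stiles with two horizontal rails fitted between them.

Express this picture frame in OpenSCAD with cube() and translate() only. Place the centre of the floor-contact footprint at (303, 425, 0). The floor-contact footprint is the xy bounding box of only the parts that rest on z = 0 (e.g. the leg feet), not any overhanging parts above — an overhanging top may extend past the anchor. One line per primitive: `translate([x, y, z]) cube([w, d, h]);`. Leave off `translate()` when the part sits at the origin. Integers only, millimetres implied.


translate([159, 408, 0]) cube([42, 34, 915]);
translate([405, 408, 0]) cube([42, 34, 915]);
translate([201, 408, 0]) cube([204, 34, 42]);
translate([201, 408, 873]) cube([204, 34, 42]);


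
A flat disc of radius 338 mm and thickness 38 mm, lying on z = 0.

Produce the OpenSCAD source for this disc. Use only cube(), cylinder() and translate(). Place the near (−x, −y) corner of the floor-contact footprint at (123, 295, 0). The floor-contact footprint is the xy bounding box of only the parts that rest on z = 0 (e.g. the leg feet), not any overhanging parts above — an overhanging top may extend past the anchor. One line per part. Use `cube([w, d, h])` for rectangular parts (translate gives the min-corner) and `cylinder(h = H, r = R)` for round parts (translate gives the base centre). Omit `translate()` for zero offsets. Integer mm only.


translate([461, 633, 0]) cylinder(h = 38, r = 338);


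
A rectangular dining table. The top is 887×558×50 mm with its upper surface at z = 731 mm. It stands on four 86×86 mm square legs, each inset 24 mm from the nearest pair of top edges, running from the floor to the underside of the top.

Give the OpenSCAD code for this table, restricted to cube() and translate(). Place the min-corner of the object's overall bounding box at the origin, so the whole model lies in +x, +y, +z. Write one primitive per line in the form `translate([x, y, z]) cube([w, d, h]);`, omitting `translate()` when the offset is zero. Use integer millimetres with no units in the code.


// leg_h = 731 - 50 = 681
translate([0, 0, 681]) cube([887, 558, 50]);
translate([24, 24, 0]) cube([86, 86, 681]);
translate([777, 24, 0]) cube([86, 86, 681]);
translate([24, 448, 0]) cube([86, 86, 681]);
translate([777, 448, 0]) cube([86, 86, 681]);


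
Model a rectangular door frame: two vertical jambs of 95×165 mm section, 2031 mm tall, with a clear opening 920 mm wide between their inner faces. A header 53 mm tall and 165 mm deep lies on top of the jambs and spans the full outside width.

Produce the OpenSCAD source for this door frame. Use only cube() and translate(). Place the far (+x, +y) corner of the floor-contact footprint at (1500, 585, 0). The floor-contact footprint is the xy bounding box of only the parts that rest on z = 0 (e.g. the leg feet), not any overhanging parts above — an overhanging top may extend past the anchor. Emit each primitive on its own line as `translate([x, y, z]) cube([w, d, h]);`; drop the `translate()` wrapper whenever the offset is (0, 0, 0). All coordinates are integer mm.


translate([390, 420, 0]) cube([95, 165, 2031]);
translate([1405, 420, 0]) cube([95, 165, 2031]);
translate([390, 420, 2031]) cube([1110, 165, 53]);


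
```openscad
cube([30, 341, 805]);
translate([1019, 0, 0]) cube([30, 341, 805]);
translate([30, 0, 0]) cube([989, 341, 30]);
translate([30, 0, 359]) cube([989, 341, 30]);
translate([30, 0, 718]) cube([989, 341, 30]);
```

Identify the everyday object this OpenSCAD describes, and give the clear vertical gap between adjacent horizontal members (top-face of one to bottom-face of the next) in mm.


A bookshelf. The clear shelf gap is 329 mm.

Two tall side panels with 3 horizontal boards between them — a bookshelf. The first two shelf undersides are at z = 0 and z = 359; with shelf thickness 30, the clear gap is 359 − 0 − 30 = 329 mm.


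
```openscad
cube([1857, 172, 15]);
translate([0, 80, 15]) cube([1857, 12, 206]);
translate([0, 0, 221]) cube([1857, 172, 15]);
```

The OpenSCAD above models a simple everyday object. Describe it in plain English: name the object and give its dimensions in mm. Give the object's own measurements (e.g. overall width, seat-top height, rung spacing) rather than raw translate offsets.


An I-beam lying along x, 1857 mm long. Overall section height 236 mm. Two flanges 172 mm wide (y) and 15 mm thick, one on the floor and one at the top; a web 12 mm thick runs between them, centred on the flange width.


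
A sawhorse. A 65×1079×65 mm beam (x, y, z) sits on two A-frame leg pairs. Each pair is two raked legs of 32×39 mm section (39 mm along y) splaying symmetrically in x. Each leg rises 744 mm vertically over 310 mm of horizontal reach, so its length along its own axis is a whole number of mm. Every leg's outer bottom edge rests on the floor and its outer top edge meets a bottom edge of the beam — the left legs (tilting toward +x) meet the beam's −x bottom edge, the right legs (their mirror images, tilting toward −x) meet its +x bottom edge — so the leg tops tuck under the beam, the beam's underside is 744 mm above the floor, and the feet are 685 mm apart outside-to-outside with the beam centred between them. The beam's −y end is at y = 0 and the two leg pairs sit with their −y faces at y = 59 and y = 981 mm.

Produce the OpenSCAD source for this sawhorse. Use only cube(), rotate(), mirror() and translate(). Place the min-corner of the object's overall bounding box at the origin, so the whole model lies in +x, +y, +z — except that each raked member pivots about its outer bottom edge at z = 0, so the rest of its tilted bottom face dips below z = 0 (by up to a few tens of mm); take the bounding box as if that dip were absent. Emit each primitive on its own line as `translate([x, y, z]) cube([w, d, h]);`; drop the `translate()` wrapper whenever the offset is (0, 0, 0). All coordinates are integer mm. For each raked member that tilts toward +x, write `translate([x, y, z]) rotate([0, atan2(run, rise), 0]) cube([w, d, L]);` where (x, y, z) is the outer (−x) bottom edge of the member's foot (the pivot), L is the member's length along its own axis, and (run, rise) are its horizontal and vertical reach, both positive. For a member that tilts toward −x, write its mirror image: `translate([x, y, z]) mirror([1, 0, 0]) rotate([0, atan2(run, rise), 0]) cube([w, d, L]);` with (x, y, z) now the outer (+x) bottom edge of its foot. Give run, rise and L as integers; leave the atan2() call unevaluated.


translate([310, 0, 744]) cube([65, 1079, 65]);
translate([0, 59, 0]) rotate([0, atan2(310, 744), 0]) cube([32, 39, 806]);
translate([685, 59, 0]) mirror([1, 0, 0]) rotate([0, atan2(310, 744), 0]) cube([32, 39, 806]);
translate([0, 981, 0]) rotate([0, atan2(310, 744), 0]) cube([32, 39, 806]);
translate([685, 981, 0]) mirror([1, 0, 0]) rotate([0, atan2(310, 744), 0]) cube([32, 39, 806]);


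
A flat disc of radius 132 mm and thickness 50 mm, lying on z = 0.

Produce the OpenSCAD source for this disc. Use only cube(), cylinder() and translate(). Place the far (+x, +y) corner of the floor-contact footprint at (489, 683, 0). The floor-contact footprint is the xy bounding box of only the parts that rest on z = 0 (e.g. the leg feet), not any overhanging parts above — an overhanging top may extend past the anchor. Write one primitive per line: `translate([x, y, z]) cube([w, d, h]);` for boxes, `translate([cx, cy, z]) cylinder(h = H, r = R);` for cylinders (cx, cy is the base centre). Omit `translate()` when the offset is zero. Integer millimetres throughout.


translate([357, 551, 0]) cylinder(h = 50, r = 132);


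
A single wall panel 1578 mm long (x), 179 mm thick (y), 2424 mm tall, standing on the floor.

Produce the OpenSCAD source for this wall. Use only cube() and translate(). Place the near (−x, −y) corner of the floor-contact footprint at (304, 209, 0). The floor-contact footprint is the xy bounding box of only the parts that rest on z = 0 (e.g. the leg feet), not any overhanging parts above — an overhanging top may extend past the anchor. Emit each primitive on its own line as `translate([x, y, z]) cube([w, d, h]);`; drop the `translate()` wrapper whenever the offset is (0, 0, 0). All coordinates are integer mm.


translate([304, 209, 0]) cube([1578, 179, 2424]);


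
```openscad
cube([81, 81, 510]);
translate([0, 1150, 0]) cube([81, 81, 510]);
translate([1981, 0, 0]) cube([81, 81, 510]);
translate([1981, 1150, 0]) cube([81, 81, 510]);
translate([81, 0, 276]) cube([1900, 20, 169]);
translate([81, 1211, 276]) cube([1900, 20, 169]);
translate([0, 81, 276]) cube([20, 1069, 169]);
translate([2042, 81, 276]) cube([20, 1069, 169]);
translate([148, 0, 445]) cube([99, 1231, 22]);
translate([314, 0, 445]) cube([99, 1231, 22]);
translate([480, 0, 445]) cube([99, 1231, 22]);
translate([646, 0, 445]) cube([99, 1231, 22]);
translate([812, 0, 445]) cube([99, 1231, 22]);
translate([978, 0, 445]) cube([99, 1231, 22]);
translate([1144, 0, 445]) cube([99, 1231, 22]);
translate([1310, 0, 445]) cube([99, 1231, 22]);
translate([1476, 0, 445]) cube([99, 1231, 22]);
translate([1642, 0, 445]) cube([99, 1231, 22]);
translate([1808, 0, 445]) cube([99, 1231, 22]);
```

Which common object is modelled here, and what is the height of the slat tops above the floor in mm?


A bed frame. The slat-top height is 467 mm.

Four posts, four rails, and a row of slats — a bed frame. Slats sit on the rails at z = 276 + 169 = 445; with slat thickness 22, the top is 467 mm.


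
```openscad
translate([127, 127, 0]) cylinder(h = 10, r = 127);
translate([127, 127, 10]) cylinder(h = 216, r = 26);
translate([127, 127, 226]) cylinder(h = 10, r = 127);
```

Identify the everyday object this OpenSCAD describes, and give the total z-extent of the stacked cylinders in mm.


A spool. The overall height is 236 mm.

Three coaxial cylinders, large–small–large — a spool. Two 10 mm flanges and a 216 mm core give 10 + 216 + 10 = 236 mm.


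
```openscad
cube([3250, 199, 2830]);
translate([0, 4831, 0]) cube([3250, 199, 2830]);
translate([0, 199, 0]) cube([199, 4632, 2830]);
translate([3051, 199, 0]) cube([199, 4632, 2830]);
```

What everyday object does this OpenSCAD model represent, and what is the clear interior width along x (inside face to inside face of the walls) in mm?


A house (or room) frame. The interior width is 2852 mm.

Four 2830 mm walls enclosing a rectangle with no floor or roof — a room or house frame. Outside width is 3250 mm and wall thickness is 199 mm, so the interior width is 3250 − 2 × 199 = 2852 mm.


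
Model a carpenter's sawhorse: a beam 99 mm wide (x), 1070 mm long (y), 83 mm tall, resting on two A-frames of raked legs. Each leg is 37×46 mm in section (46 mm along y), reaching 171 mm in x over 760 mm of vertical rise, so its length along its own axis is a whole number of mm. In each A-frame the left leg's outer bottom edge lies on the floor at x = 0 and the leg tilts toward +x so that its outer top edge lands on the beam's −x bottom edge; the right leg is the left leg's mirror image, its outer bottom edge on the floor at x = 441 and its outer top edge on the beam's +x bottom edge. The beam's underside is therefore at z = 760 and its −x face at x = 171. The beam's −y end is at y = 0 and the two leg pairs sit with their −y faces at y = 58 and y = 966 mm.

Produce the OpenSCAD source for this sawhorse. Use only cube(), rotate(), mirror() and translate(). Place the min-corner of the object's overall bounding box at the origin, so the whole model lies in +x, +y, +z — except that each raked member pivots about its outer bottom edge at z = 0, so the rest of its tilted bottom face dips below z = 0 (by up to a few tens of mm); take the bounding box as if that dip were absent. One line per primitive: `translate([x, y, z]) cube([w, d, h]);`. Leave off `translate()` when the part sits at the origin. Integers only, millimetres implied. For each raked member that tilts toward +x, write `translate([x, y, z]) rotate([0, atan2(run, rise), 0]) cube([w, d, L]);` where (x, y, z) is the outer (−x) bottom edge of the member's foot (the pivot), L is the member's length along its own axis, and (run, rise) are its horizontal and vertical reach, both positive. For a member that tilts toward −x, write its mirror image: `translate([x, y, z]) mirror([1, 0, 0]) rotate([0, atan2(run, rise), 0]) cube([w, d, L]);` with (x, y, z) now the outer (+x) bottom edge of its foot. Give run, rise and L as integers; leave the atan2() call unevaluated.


translate([171, 0, 760]) cube([99, 1070, 83]);
translate([0, 58, 0]) rotate([0, atan2(171, 760), 0]) cube([37, 46, 779]);
translate([441, 58, 0]) mirror([1, 0, 0]) rotate([0, atan2(171, 760), 0]) cube([37, 46, 779]);
translate([0, 966, 0]) rotate([0, atan2(171, 760), 0]) cube([37, 46, 779]);
translate([441, 966, 0]) mirror([1, 0, 0]) rotate([0, atan2(171, 760), 0]) cube([37, 46, 779]);


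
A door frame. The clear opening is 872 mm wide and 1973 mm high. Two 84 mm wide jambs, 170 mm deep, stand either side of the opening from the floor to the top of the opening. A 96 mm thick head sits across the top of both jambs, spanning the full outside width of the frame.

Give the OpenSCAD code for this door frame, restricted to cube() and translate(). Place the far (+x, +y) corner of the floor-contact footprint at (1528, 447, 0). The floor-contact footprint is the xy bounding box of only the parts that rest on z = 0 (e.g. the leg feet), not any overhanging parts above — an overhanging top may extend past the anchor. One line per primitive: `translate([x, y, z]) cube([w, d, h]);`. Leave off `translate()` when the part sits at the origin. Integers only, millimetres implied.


translate([488, 277, 0]) cube([84, 170, 1973]);
translate([1444, 277, 0]) cube([84, 170, 1973]);
translate([488, 277, 1973]) cube([1040, 170, 96]);
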